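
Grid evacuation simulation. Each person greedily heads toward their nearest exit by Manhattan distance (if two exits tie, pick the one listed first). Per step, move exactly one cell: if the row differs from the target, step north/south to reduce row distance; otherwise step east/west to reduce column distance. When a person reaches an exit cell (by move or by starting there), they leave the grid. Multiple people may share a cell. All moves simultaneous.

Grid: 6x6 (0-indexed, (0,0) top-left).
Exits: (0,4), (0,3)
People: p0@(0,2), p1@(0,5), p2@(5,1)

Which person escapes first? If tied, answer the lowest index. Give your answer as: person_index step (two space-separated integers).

Answer: 0 1

Derivation:
Step 1: p0:(0,2)->(0,3)->EXIT | p1:(0,5)->(0,4)->EXIT | p2:(5,1)->(4,1)
Step 2: p0:escaped | p1:escaped | p2:(4,1)->(3,1)
Step 3: p0:escaped | p1:escaped | p2:(3,1)->(2,1)
Step 4: p0:escaped | p1:escaped | p2:(2,1)->(1,1)
Step 5: p0:escaped | p1:escaped | p2:(1,1)->(0,1)
Step 6: p0:escaped | p1:escaped | p2:(0,1)->(0,2)
Step 7: p0:escaped | p1:escaped | p2:(0,2)->(0,3)->EXIT
Exit steps: [1, 1, 7]
First to escape: p0 at step 1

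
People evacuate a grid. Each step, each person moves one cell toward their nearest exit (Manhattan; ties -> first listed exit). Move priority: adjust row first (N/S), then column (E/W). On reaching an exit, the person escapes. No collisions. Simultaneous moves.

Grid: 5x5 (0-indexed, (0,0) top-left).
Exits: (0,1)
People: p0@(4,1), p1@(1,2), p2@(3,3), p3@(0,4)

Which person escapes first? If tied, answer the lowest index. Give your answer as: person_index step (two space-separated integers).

Step 1: p0:(4,1)->(3,1) | p1:(1,2)->(0,2) | p2:(3,3)->(2,3) | p3:(0,4)->(0,3)
Step 2: p0:(3,1)->(2,1) | p1:(0,2)->(0,1)->EXIT | p2:(2,3)->(1,3) | p3:(0,3)->(0,2)
Step 3: p0:(2,1)->(1,1) | p1:escaped | p2:(1,3)->(0,3) | p3:(0,2)->(0,1)->EXIT
Step 4: p0:(1,1)->(0,1)->EXIT | p1:escaped | p2:(0,3)->(0,2) | p3:escaped
Step 5: p0:escaped | p1:escaped | p2:(0,2)->(0,1)->EXIT | p3:escaped
Exit steps: [4, 2, 5, 3]
First to escape: p1 at step 2

Answer: 1 2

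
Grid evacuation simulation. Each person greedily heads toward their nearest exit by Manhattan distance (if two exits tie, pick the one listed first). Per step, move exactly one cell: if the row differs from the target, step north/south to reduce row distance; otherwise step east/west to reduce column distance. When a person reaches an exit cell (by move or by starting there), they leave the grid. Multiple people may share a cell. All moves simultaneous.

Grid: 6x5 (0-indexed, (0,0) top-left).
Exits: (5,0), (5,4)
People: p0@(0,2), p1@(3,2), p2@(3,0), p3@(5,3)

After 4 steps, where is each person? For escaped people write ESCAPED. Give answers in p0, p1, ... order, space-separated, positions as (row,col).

Step 1: p0:(0,2)->(1,2) | p1:(3,2)->(4,2) | p2:(3,0)->(4,0) | p3:(5,3)->(5,4)->EXIT
Step 2: p0:(1,2)->(2,2) | p1:(4,2)->(5,2) | p2:(4,0)->(5,0)->EXIT | p3:escaped
Step 3: p0:(2,2)->(3,2) | p1:(5,2)->(5,1) | p2:escaped | p3:escaped
Step 4: p0:(3,2)->(4,2) | p1:(5,1)->(5,0)->EXIT | p2:escaped | p3:escaped

(4,2) ESCAPED ESCAPED ESCAPED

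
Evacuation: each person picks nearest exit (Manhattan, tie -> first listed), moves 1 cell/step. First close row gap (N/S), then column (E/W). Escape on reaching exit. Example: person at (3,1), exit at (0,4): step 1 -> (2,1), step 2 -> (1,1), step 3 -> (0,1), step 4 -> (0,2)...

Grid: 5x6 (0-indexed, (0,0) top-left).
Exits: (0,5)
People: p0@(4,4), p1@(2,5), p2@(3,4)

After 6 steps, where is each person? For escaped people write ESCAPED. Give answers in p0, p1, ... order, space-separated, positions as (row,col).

Step 1: p0:(4,4)->(3,4) | p1:(2,5)->(1,5) | p2:(3,4)->(2,4)
Step 2: p0:(3,4)->(2,4) | p1:(1,5)->(0,5)->EXIT | p2:(2,4)->(1,4)
Step 3: p0:(2,4)->(1,4) | p1:escaped | p2:(1,4)->(0,4)
Step 4: p0:(1,4)->(0,4) | p1:escaped | p2:(0,4)->(0,5)->EXIT
Step 5: p0:(0,4)->(0,5)->EXIT | p1:escaped | p2:escaped

ESCAPED ESCAPED ESCAPED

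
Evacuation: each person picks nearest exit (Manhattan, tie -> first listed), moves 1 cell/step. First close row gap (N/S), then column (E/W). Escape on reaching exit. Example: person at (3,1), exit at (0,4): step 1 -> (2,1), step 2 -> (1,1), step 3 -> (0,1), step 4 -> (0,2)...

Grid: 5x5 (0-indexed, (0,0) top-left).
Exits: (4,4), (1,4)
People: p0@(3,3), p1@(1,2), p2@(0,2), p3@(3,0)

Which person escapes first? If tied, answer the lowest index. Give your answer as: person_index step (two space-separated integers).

Step 1: p0:(3,3)->(4,3) | p1:(1,2)->(1,3) | p2:(0,2)->(1,2) | p3:(3,0)->(4,0)
Step 2: p0:(4,3)->(4,4)->EXIT | p1:(1,3)->(1,4)->EXIT | p2:(1,2)->(1,3) | p3:(4,0)->(4,1)
Step 3: p0:escaped | p1:escaped | p2:(1,3)->(1,4)->EXIT | p3:(4,1)->(4,2)
Step 4: p0:escaped | p1:escaped | p2:escaped | p3:(4,2)->(4,3)
Step 5: p0:escaped | p1:escaped | p2:escaped | p3:(4,3)->(4,4)->EXIT
Exit steps: [2, 2, 3, 5]
First to escape: p0 at step 2

Answer: 0 2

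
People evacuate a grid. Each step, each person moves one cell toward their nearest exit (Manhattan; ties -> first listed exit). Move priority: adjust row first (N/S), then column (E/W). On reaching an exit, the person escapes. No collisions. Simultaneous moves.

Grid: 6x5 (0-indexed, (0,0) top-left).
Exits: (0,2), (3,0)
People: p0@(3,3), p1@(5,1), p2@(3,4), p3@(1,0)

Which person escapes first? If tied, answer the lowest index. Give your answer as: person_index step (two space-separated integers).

Answer: 3 2

Derivation:
Step 1: p0:(3,3)->(3,2) | p1:(5,1)->(4,1) | p2:(3,4)->(3,3) | p3:(1,0)->(2,0)
Step 2: p0:(3,2)->(3,1) | p1:(4,1)->(3,1) | p2:(3,3)->(3,2) | p3:(2,0)->(3,0)->EXIT
Step 3: p0:(3,1)->(3,0)->EXIT | p1:(3,1)->(3,0)->EXIT | p2:(3,2)->(3,1) | p3:escaped
Step 4: p0:escaped | p1:escaped | p2:(3,1)->(3,0)->EXIT | p3:escaped
Exit steps: [3, 3, 4, 2]
First to escape: p3 at step 2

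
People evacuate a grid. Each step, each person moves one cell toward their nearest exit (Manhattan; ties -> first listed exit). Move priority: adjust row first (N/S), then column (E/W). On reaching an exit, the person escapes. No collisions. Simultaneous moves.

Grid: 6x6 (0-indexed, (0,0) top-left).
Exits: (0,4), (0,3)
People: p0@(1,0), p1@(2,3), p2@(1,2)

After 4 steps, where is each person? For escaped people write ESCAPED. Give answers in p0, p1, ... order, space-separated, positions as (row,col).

Step 1: p0:(1,0)->(0,0) | p1:(2,3)->(1,3) | p2:(1,2)->(0,2)
Step 2: p0:(0,0)->(0,1) | p1:(1,3)->(0,3)->EXIT | p2:(0,2)->(0,3)->EXIT
Step 3: p0:(0,1)->(0,2) | p1:escaped | p2:escaped
Step 4: p0:(0,2)->(0,3)->EXIT | p1:escaped | p2:escaped

ESCAPED ESCAPED ESCAPED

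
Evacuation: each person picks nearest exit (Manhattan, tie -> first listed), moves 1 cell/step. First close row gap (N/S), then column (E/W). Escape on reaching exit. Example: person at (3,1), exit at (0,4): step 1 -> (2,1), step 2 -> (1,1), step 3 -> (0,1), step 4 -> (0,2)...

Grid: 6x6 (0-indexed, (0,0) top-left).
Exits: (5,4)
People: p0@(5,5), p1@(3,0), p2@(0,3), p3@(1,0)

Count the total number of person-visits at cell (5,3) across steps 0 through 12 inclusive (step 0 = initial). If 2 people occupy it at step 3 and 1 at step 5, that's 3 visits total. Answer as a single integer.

Step 0: p0@(5,5) p1@(3,0) p2@(0,3) p3@(1,0) -> at (5,3): 0 [-], cum=0
Step 1: p0@ESC p1@(4,0) p2@(1,3) p3@(2,0) -> at (5,3): 0 [-], cum=0
Step 2: p0@ESC p1@(5,0) p2@(2,3) p3@(3,0) -> at (5,3): 0 [-], cum=0
Step 3: p0@ESC p1@(5,1) p2@(3,3) p3@(4,0) -> at (5,3): 0 [-], cum=0
Step 4: p0@ESC p1@(5,2) p2@(4,3) p3@(5,0) -> at (5,3): 0 [-], cum=0
Step 5: p0@ESC p1@(5,3) p2@(5,3) p3@(5,1) -> at (5,3): 2 [p1,p2], cum=2
Step 6: p0@ESC p1@ESC p2@ESC p3@(5,2) -> at (5,3): 0 [-], cum=2
Step 7: p0@ESC p1@ESC p2@ESC p3@(5,3) -> at (5,3): 1 [p3], cum=3
Step 8: p0@ESC p1@ESC p2@ESC p3@ESC -> at (5,3): 0 [-], cum=3
Total visits = 3

Answer: 3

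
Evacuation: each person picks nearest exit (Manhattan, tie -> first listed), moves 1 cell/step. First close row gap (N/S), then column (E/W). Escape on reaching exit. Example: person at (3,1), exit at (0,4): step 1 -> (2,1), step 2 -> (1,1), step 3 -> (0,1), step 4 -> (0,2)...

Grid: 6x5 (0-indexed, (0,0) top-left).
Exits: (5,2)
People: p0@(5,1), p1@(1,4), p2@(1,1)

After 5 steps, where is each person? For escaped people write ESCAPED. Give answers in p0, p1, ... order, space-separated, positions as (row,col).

Step 1: p0:(5,1)->(5,2)->EXIT | p1:(1,4)->(2,4) | p2:(1,1)->(2,1)
Step 2: p0:escaped | p1:(2,4)->(3,4) | p2:(2,1)->(3,1)
Step 3: p0:escaped | p1:(3,4)->(4,4) | p2:(3,1)->(4,1)
Step 4: p0:escaped | p1:(4,4)->(5,4) | p2:(4,1)->(5,1)
Step 5: p0:escaped | p1:(5,4)->(5,3) | p2:(5,1)->(5,2)->EXIT

ESCAPED (5,3) ESCAPED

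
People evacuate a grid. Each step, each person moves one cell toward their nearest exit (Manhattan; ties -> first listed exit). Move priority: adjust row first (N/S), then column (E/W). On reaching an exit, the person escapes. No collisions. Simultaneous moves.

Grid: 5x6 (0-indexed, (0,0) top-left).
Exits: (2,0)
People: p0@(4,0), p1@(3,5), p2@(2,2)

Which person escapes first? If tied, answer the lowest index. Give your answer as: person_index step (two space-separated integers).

Step 1: p0:(4,0)->(3,0) | p1:(3,5)->(2,5) | p2:(2,2)->(2,1)
Step 2: p0:(3,0)->(2,0)->EXIT | p1:(2,5)->(2,4) | p2:(2,1)->(2,0)->EXIT
Step 3: p0:escaped | p1:(2,4)->(2,3) | p2:escaped
Step 4: p0:escaped | p1:(2,3)->(2,2) | p2:escaped
Step 5: p0:escaped | p1:(2,2)->(2,1) | p2:escaped
Step 6: p0:escaped | p1:(2,1)->(2,0)->EXIT | p2:escaped
Exit steps: [2, 6, 2]
First to escape: p0 at step 2

Answer: 0 2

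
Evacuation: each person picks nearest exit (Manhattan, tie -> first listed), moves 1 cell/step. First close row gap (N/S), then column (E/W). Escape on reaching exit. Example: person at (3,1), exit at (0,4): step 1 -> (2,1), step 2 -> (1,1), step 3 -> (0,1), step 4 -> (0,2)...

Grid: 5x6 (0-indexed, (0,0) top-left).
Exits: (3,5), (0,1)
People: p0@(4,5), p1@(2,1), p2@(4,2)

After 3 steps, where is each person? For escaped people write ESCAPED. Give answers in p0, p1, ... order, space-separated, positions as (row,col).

Step 1: p0:(4,5)->(3,5)->EXIT | p1:(2,1)->(1,1) | p2:(4,2)->(3,2)
Step 2: p0:escaped | p1:(1,1)->(0,1)->EXIT | p2:(3,2)->(3,3)
Step 3: p0:escaped | p1:escaped | p2:(3,3)->(3,4)

ESCAPED ESCAPED (3,4)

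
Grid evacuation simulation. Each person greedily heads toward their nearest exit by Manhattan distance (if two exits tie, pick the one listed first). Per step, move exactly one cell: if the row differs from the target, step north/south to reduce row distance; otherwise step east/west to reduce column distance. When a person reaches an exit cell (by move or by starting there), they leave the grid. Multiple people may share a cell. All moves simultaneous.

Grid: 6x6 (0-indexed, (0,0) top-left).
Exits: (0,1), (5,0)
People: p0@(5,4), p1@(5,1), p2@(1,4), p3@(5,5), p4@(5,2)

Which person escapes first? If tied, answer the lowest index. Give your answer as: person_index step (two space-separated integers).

Answer: 1 1

Derivation:
Step 1: p0:(5,4)->(5,3) | p1:(5,1)->(5,0)->EXIT | p2:(1,4)->(0,4) | p3:(5,5)->(5,4) | p4:(5,2)->(5,1)
Step 2: p0:(5,3)->(5,2) | p1:escaped | p2:(0,4)->(0,3) | p3:(5,4)->(5,3) | p4:(5,1)->(5,0)->EXIT
Step 3: p0:(5,2)->(5,1) | p1:escaped | p2:(0,3)->(0,2) | p3:(5,3)->(5,2) | p4:escaped
Step 4: p0:(5,1)->(5,0)->EXIT | p1:escaped | p2:(0,2)->(0,1)->EXIT | p3:(5,2)->(5,1) | p4:escaped
Step 5: p0:escaped | p1:escaped | p2:escaped | p3:(5,1)->(5,0)->EXIT | p4:escaped
Exit steps: [4, 1, 4, 5, 2]
First to escape: p1 at step 1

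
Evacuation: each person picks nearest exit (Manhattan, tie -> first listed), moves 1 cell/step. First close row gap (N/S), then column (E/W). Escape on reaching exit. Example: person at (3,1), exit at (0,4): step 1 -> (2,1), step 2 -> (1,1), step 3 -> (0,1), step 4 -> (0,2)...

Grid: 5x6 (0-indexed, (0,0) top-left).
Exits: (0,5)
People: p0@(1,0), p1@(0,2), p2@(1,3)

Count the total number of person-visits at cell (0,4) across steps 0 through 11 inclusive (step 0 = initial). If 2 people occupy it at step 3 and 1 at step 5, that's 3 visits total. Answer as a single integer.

Step 0: p0@(1,0) p1@(0,2) p2@(1,3) -> at (0,4): 0 [-], cum=0
Step 1: p0@(0,0) p1@(0,3) p2@(0,3) -> at (0,4): 0 [-], cum=0
Step 2: p0@(0,1) p1@(0,4) p2@(0,4) -> at (0,4): 2 [p1,p2], cum=2
Step 3: p0@(0,2) p1@ESC p2@ESC -> at (0,4): 0 [-], cum=2
Step 4: p0@(0,3) p1@ESC p2@ESC -> at (0,4): 0 [-], cum=2
Step 5: p0@(0,4) p1@ESC p2@ESC -> at (0,4): 1 [p0], cum=3
Step 6: p0@ESC p1@ESC p2@ESC -> at (0,4): 0 [-], cum=3
Total visits = 3

Answer: 3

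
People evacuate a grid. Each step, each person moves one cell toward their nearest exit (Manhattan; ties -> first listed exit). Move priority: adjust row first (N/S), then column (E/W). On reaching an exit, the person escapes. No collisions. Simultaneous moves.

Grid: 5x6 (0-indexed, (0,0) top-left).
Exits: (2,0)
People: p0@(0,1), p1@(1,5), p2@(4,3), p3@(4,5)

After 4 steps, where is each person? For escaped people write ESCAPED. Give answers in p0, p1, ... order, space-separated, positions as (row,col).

Step 1: p0:(0,1)->(1,1) | p1:(1,5)->(2,5) | p2:(4,3)->(3,3) | p3:(4,5)->(3,5)
Step 2: p0:(1,1)->(2,1) | p1:(2,5)->(2,4) | p2:(3,3)->(2,3) | p3:(3,5)->(2,5)
Step 3: p0:(2,1)->(2,0)->EXIT | p1:(2,4)->(2,3) | p2:(2,3)->(2,2) | p3:(2,5)->(2,4)
Step 4: p0:escaped | p1:(2,3)->(2,2) | p2:(2,2)->(2,1) | p3:(2,4)->(2,3)

ESCAPED (2,2) (2,1) (2,3)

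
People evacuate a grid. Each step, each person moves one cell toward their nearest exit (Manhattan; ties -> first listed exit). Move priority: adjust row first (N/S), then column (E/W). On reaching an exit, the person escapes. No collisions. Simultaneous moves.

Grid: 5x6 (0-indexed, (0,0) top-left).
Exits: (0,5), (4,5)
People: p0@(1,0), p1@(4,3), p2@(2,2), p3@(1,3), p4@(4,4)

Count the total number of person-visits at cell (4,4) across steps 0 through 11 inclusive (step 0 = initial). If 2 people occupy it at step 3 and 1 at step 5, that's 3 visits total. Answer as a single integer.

Step 0: p0@(1,0) p1@(4,3) p2@(2,2) p3@(1,3) p4@(4,4) -> at (4,4): 1 [p4], cum=1
Step 1: p0@(0,0) p1@(4,4) p2@(1,2) p3@(0,3) p4@ESC -> at (4,4): 1 [p1], cum=2
Step 2: p0@(0,1) p1@ESC p2@(0,2) p3@(0,4) p4@ESC -> at (4,4): 0 [-], cum=2
Step 3: p0@(0,2) p1@ESC p2@(0,3) p3@ESC p4@ESC -> at (4,4): 0 [-], cum=2
Step 4: p0@(0,3) p1@ESC p2@(0,4) p3@ESC p4@ESC -> at (4,4): 0 [-], cum=2
Step 5: p0@(0,4) p1@ESC p2@ESC p3@ESC p4@ESC -> at (4,4): 0 [-], cum=2
Step 6: p0@ESC p1@ESC p2@ESC p3@ESC p4@ESC -> at (4,4): 0 [-], cum=2
Total visits = 2

Answer: 2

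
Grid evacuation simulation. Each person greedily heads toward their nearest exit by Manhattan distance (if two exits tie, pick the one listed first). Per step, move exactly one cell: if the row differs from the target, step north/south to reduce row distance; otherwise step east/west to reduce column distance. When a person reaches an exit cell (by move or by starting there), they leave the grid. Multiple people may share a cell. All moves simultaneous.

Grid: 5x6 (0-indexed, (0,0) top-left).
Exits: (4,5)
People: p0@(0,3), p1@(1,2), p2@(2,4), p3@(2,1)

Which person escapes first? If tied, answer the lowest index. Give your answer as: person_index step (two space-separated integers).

Answer: 2 3

Derivation:
Step 1: p0:(0,3)->(1,3) | p1:(1,2)->(2,2) | p2:(2,4)->(3,4) | p3:(2,1)->(3,1)
Step 2: p0:(1,3)->(2,3) | p1:(2,2)->(3,2) | p2:(3,4)->(4,4) | p3:(3,1)->(4,1)
Step 3: p0:(2,3)->(3,3) | p1:(3,2)->(4,2) | p2:(4,4)->(4,5)->EXIT | p3:(4,1)->(4,2)
Step 4: p0:(3,3)->(4,3) | p1:(4,2)->(4,3) | p2:escaped | p3:(4,2)->(4,3)
Step 5: p0:(4,3)->(4,4) | p1:(4,3)->(4,4) | p2:escaped | p3:(4,3)->(4,4)
Step 6: p0:(4,4)->(4,5)->EXIT | p1:(4,4)->(4,5)->EXIT | p2:escaped | p3:(4,4)->(4,5)->EXIT
Exit steps: [6, 6, 3, 6]
First to escape: p2 at step 3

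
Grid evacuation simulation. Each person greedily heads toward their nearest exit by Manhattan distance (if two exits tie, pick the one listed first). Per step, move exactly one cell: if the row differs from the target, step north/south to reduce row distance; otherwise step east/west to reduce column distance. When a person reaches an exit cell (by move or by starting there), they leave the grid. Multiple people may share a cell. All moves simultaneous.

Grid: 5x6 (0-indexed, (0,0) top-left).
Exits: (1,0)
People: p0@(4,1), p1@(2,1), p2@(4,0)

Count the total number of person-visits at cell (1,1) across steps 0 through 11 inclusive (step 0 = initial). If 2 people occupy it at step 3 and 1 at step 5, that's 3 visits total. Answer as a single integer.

Step 0: p0@(4,1) p1@(2,1) p2@(4,0) -> at (1,1): 0 [-], cum=0
Step 1: p0@(3,1) p1@(1,1) p2@(3,0) -> at (1,1): 1 [p1], cum=1
Step 2: p0@(2,1) p1@ESC p2@(2,0) -> at (1,1): 0 [-], cum=1
Step 3: p0@(1,1) p1@ESC p2@ESC -> at (1,1): 1 [p0], cum=2
Step 4: p0@ESC p1@ESC p2@ESC -> at (1,1): 0 [-], cum=2
Total visits = 2

Answer: 2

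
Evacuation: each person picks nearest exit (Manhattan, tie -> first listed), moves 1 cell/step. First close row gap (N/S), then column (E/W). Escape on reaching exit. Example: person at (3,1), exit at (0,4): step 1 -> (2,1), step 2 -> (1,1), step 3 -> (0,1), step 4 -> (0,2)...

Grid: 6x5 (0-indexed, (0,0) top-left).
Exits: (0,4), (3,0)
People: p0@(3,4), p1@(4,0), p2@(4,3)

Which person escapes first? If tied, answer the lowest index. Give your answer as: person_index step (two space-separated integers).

Step 1: p0:(3,4)->(2,4) | p1:(4,0)->(3,0)->EXIT | p2:(4,3)->(3,3)
Step 2: p0:(2,4)->(1,4) | p1:escaped | p2:(3,3)->(3,2)
Step 3: p0:(1,4)->(0,4)->EXIT | p1:escaped | p2:(3,2)->(3,1)
Step 4: p0:escaped | p1:escaped | p2:(3,1)->(3,0)->EXIT
Exit steps: [3, 1, 4]
First to escape: p1 at step 1

Answer: 1 1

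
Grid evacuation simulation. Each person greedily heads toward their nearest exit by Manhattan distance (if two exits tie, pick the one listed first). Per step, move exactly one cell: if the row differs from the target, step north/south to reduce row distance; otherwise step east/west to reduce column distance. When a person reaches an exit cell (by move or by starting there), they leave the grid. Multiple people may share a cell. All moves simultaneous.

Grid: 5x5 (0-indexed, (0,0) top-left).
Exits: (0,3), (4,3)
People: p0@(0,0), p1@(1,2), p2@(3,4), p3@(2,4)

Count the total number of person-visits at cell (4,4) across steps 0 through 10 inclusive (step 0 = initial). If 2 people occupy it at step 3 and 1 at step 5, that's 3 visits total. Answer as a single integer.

Step 0: p0@(0,0) p1@(1,2) p2@(3,4) p3@(2,4) -> at (4,4): 0 [-], cum=0
Step 1: p0@(0,1) p1@(0,2) p2@(4,4) p3@(1,4) -> at (4,4): 1 [p2], cum=1
Step 2: p0@(0,2) p1@ESC p2@ESC p3@(0,4) -> at (4,4): 0 [-], cum=1
Step 3: p0@ESC p1@ESC p2@ESC p3@ESC -> at (4,4): 0 [-], cum=1
Total visits = 1

Answer: 1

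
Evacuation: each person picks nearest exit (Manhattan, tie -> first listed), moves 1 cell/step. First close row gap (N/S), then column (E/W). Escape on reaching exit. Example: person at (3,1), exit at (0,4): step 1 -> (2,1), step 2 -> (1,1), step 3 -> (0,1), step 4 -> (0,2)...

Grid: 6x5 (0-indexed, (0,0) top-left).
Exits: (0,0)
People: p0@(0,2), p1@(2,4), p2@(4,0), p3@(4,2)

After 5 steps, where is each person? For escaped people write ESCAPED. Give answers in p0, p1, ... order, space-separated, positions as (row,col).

Step 1: p0:(0,2)->(0,1) | p1:(2,4)->(1,4) | p2:(4,0)->(3,0) | p3:(4,2)->(3,2)
Step 2: p0:(0,1)->(0,0)->EXIT | p1:(1,4)->(0,4) | p2:(3,0)->(2,0) | p3:(3,2)->(2,2)
Step 3: p0:escaped | p1:(0,4)->(0,3) | p2:(2,0)->(1,0) | p3:(2,2)->(1,2)
Step 4: p0:escaped | p1:(0,3)->(0,2) | p2:(1,0)->(0,0)->EXIT | p3:(1,2)->(0,2)
Step 5: p0:escaped | p1:(0,2)->(0,1) | p2:escaped | p3:(0,2)->(0,1)

ESCAPED (0,1) ESCAPED (0,1)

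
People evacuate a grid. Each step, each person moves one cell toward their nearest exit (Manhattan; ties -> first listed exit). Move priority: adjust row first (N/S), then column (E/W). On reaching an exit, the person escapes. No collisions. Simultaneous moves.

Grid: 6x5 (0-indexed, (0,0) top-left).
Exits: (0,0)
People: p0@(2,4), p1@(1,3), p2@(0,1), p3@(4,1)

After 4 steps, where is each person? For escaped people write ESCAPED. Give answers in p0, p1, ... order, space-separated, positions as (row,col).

Step 1: p0:(2,4)->(1,4) | p1:(1,3)->(0,3) | p2:(0,1)->(0,0)->EXIT | p3:(4,1)->(3,1)
Step 2: p0:(1,4)->(0,4) | p1:(0,3)->(0,2) | p2:escaped | p3:(3,1)->(2,1)
Step 3: p0:(0,4)->(0,3) | p1:(0,2)->(0,1) | p2:escaped | p3:(2,1)->(1,1)
Step 4: p0:(0,3)->(0,2) | p1:(0,1)->(0,0)->EXIT | p2:escaped | p3:(1,1)->(0,1)

(0,2) ESCAPED ESCAPED (0,1)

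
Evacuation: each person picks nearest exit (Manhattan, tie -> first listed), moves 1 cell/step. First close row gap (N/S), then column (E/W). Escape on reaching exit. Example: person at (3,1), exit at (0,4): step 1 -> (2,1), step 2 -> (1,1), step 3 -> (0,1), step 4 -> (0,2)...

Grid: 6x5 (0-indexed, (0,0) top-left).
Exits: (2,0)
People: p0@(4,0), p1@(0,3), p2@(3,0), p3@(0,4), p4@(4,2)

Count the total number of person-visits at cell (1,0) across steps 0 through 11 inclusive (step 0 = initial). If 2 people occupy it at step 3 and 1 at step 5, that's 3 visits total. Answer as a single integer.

Answer: 0

Derivation:
Step 0: p0@(4,0) p1@(0,3) p2@(3,0) p3@(0,4) p4@(4,2) -> at (1,0): 0 [-], cum=0
Step 1: p0@(3,0) p1@(1,3) p2@ESC p3@(1,4) p4@(3,2) -> at (1,0): 0 [-], cum=0
Step 2: p0@ESC p1@(2,3) p2@ESC p3@(2,4) p4@(2,2) -> at (1,0): 0 [-], cum=0
Step 3: p0@ESC p1@(2,2) p2@ESC p3@(2,3) p4@(2,1) -> at (1,0): 0 [-], cum=0
Step 4: p0@ESC p1@(2,1) p2@ESC p3@(2,2) p4@ESC -> at (1,0): 0 [-], cum=0
Step 5: p0@ESC p1@ESC p2@ESC p3@(2,1) p4@ESC -> at (1,0): 0 [-], cum=0
Step 6: p0@ESC p1@ESC p2@ESC p3@ESC p4@ESC -> at (1,0): 0 [-], cum=0
Total visits = 0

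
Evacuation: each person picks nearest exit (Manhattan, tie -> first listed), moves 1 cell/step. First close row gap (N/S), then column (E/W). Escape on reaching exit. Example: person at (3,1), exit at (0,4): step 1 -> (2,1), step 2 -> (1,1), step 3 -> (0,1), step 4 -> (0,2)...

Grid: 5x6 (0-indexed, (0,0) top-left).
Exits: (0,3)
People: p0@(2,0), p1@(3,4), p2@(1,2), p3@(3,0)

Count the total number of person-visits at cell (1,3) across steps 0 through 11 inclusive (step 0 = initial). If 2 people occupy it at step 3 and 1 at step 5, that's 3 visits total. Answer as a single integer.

Answer: 0

Derivation:
Step 0: p0@(2,0) p1@(3,4) p2@(1,2) p3@(3,0) -> at (1,3): 0 [-], cum=0
Step 1: p0@(1,0) p1@(2,4) p2@(0,2) p3@(2,0) -> at (1,3): 0 [-], cum=0
Step 2: p0@(0,0) p1@(1,4) p2@ESC p3@(1,0) -> at (1,3): 0 [-], cum=0
Step 3: p0@(0,1) p1@(0,4) p2@ESC p3@(0,0) -> at (1,3): 0 [-], cum=0
Step 4: p0@(0,2) p1@ESC p2@ESC p3@(0,1) -> at (1,3): 0 [-], cum=0
Step 5: p0@ESC p1@ESC p2@ESC p3@(0,2) -> at (1,3): 0 [-], cum=0
Step 6: p0@ESC p1@ESC p2@ESC p3@ESC -> at (1,3): 0 [-], cum=0
Total visits = 0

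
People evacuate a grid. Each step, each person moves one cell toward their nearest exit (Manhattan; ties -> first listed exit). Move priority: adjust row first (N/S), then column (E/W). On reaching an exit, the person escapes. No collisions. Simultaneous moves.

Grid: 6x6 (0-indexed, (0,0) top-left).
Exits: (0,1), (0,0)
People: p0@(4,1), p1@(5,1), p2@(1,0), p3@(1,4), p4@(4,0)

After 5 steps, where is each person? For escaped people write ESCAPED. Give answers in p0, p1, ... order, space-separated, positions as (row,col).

Step 1: p0:(4,1)->(3,1) | p1:(5,1)->(4,1) | p2:(1,0)->(0,0)->EXIT | p3:(1,4)->(0,4) | p4:(4,0)->(3,0)
Step 2: p0:(3,1)->(2,1) | p1:(4,1)->(3,1) | p2:escaped | p3:(0,4)->(0,3) | p4:(3,0)->(2,0)
Step 3: p0:(2,1)->(1,1) | p1:(3,1)->(2,1) | p2:escaped | p3:(0,3)->(0,2) | p4:(2,0)->(1,0)
Step 4: p0:(1,1)->(0,1)->EXIT | p1:(2,1)->(1,1) | p2:escaped | p3:(0,2)->(0,1)->EXIT | p4:(1,0)->(0,0)->EXIT
Step 5: p0:escaped | p1:(1,1)->(0,1)->EXIT | p2:escaped | p3:escaped | p4:escaped

ESCAPED ESCAPED ESCAPED ESCAPED ESCAPED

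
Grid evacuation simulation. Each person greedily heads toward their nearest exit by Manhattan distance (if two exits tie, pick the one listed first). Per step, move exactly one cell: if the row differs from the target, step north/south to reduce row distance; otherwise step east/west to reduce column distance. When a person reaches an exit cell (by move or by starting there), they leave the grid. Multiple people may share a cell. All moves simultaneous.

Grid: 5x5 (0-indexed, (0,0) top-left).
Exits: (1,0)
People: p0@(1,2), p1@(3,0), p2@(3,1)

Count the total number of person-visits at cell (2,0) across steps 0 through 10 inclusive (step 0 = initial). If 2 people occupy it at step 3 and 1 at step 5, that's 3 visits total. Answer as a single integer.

Answer: 1

Derivation:
Step 0: p0@(1,2) p1@(3,0) p2@(3,1) -> at (2,0): 0 [-], cum=0
Step 1: p0@(1,1) p1@(2,0) p2@(2,1) -> at (2,0): 1 [p1], cum=1
Step 2: p0@ESC p1@ESC p2@(1,1) -> at (2,0): 0 [-], cum=1
Step 3: p0@ESC p1@ESC p2@ESC -> at (2,0): 0 [-], cum=1
Total visits = 1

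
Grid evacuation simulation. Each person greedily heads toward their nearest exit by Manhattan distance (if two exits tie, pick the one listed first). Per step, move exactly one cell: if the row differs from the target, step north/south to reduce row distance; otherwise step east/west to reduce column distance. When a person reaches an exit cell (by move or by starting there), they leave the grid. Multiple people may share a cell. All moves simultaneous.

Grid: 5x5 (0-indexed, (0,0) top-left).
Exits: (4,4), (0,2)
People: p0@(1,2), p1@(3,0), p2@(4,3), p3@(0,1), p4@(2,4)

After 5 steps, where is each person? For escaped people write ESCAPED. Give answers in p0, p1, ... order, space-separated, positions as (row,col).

Step 1: p0:(1,2)->(0,2)->EXIT | p1:(3,0)->(4,0) | p2:(4,3)->(4,4)->EXIT | p3:(0,1)->(0,2)->EXIT | p4:(2,4)->(3,4)
Step 2: p0:escaped | p1:(4,0)->(4,1) | p2:escaped | p3:escaped | p4:(3,4)->(4,4)->EXIT
Step 3: p0:escaped | p1:(4,1)->(4,2) | p2:escaped | p3:escaped | p4:escaped
Step 4: p0:escaped | p1:(4,2)->(4,3) | p2:escaped | p3:escaped | p4:escaped
Step 5: p0:escaped | p1:(4,3)->(4,4)->EXIT | p2:escaped | p3:escaped | p4:escaped

ESCAPED ESCAPED ESCAPED ESCAPED ESCAPED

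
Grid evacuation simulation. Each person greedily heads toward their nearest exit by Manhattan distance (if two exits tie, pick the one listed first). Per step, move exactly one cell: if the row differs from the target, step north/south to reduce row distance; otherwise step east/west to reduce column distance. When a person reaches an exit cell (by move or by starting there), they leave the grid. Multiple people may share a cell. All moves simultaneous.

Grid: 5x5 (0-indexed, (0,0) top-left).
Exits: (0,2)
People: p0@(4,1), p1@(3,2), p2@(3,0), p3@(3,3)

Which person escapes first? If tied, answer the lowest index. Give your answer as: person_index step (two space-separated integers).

Step 1: p0:(4,1)->(3,1) | p1:(3,2)->(2,2) | p2:(3,0)->(2,0) | p3:(3,3)->(2,3)
Step 2: p0:(3,1)->(2,1) | p1:(2,2)->(1,2) | p2:(2,0)->(1,0) | p3:(2,3)->(1,3)
Step 3: p0:(2,1)->(1,1) | p1:(1,2)->(0,2)->EXIT | p2:(1,0)->(0,0) | p3:(1,3)->(0,3)
Step 4: p0:(1,1)->(0,1) | p1:escaped | p2:(0,0)->(0,1) | p3:(0,3)->(0,2)->EXIT
Step 5: p0:(0,1)->(0,2)->EXIT | p1:escaped | p2:(0,1)->(0,2)->EXIT | p3:escaped
Exit steps: [5, 3, 5, 4]
First to escape: p1 at step 3

Answer: 1 3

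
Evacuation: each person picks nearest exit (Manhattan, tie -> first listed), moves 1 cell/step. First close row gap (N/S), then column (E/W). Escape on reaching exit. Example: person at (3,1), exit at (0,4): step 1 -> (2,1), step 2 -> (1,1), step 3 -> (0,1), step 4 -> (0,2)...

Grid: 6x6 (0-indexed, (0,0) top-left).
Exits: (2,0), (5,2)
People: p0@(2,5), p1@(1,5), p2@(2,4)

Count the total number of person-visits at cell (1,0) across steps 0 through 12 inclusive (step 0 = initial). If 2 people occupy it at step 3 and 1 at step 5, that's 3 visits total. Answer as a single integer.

Answer: 0

Derivation:
Step 0: p0@(2,5) p1@(1,5) p2@(2,4) -> at (1,0): 0 [-], cum=0
Step 1: p0@(2,4) p1@(2,5) p2@(2,3) -> at (1,0): 0 [-], cum=0
Step 2: p0@(2,3) p1@(2,4) p2@(2,2) -> at (1,0): 0 [-], cum=0
Step 3: p0@(2,2) p1@(2,3) p2@(2,1) -> at (1,0): 0 [-], cum=0
Step 4: p0@(2,1) p1@(2,2) p2@ESC -> at (1,0): 0 [-], cum=0
Step 5: p0@ESC p1@(2,1) p2@ESC -> at (1,0): 0 [-], cum=0
Step 6: p0@ESC p1@ESC p2@ESC -> at (1,0): 0 [-], cum=0
Total visits = 0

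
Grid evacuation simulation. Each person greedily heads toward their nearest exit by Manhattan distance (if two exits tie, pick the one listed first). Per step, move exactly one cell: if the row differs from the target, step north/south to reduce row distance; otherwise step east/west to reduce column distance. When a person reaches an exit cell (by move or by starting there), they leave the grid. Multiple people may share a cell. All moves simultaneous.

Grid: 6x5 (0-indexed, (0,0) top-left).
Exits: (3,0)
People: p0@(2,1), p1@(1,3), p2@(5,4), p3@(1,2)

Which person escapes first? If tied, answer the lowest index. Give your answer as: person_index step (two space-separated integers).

Answer: 0 2

Derivation:
Step 1: p0:(2,1)->(3,1) | p1:(1,3)->(2,3) | p2:(5,4)->(4,4) | p3:(1,2)->(2,2)
Step 2: p0:(3,1)->(3,0)->EXIT | p1:(2,3)->(3,3) | p2:(4,4)->(3,4) | p3:(2,2)->(3,2)
Step 3: p0:escaped | p1:(3,3)->(3,2) | p2:(3,4)->(3,3) | p3:(3,2)->(3,1)
Step 4: p0:escaped | p1:(3,2)->(3,1) | p2:(3,3)->(3,2) | p3:(3,1)->(3,0)->EXIT
Step 5: p0:escaped | p1:(3,1)->(3,0)->EXIT | p2:(3,2)->(3,1) | p3:escaped
Step 6: p0:escaped | p1:escaped | p2:(3,1)->(3,0)->EXIT | p3:escaped
Exit steps: [2, 5, 6, 4]
First to escape: p0 at step 2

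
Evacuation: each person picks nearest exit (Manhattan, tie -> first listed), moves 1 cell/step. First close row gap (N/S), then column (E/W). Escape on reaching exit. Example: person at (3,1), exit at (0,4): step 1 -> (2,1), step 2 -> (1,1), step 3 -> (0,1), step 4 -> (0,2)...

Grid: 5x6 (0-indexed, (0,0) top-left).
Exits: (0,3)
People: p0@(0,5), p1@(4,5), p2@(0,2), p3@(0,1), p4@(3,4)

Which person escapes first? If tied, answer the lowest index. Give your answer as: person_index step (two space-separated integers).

Step 1: p0:(0,5)->(0,4) | p1:(4,5)->(3,5) | p2:(0,2)->(0,3)->EXIT | p3:(0,1)->(0,2) | p4:(3,4)->(2,4)
Step 2: p0:(0,4)->(0,3)->EXIT | p1:(3,5)->(2,5) | p2:escaped | p3:(0,2)->(0,3)->EXIT | p4:(2,4)->(1,4)
Step 3: p0:escaped | p1:(2,5)->(1,5) | p2:escaped | p3:escaped | p4:(1,4)->(0,4)
Step 4: p0:escaped | p1:(1,5)->(0,5) | p2:escaped | p3:escaped | p4:(0,4)->(0,3)->EXIT
Step 5: p0:escaped | p1:(0,5)->(0,4) | p2:escaped | p3:escaped | p4:escaped
Step 6: p0:escaped | p1:(0,4)->(0,3)->EXIT | p2:escaped | p3:escaped | p4:escaped
Exit steps: [2, 6, 1, 2, 4]
First to escape: p2 at step 1

Answer: 2 1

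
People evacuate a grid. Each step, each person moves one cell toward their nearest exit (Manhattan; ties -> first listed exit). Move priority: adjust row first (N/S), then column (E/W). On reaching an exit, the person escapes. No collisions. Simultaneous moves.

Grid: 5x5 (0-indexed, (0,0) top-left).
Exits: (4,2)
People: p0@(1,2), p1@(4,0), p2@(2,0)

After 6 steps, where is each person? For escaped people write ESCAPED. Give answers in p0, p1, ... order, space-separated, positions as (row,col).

Step 1: p0:(1,2)->(2,2) | p1:(4,0)->(4,1) | p2:(2,0)->(3,0)
Step 2: p0:(2,2)->(3,2) | p1:(4,1)->(4,2)->EXIT | p2:(3,0)->(4,0)
Step 3: p0:(3,2)->(4,2)->EXIT | p1:escaped | p2:(4,0)->(4,1)
Step 4: p0:escaped | p1:escaped | p2:(4,1)->(4,2)->EXIT

ESCAPED ESCAPED ESCAPED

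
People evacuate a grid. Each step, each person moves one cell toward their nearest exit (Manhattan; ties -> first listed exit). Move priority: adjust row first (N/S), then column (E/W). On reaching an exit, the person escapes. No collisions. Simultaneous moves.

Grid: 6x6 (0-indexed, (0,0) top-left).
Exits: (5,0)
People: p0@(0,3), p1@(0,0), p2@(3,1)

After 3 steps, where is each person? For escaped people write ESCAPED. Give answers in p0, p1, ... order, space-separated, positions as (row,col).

Step 1: p0:(0,3)->(1,3) | p1:(0,0)->(1,0) | p2:(3,1)->(4,1)
Step 2: p0:(1,3)->(2,3) | p1:(1,0)->(2,0) | p2:(4,1)->(5,1)
Step 3: p0:(2,3)->(3,3) | p1:(2,0)->(3,0) | p2:(5,1)->(5,0)->EXIT

(3,3) (3,0) ESCAPED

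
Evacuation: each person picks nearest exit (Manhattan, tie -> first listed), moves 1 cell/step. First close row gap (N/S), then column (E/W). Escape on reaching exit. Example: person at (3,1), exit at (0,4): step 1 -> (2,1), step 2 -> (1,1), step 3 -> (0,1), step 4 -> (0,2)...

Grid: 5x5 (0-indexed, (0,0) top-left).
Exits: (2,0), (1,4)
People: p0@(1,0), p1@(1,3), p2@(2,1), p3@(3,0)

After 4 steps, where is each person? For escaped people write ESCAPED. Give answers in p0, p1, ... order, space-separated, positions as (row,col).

Step 1: p0:(1,0)->(2,0)->EXIT | p1:(1,3)->(1,4)->EXIT | p2:(2,1)->(2,0)->EXIT | p3:(3,0)->(2,0)->EXIT

ESCAPED ESCAPED ESCAPED ESCAPED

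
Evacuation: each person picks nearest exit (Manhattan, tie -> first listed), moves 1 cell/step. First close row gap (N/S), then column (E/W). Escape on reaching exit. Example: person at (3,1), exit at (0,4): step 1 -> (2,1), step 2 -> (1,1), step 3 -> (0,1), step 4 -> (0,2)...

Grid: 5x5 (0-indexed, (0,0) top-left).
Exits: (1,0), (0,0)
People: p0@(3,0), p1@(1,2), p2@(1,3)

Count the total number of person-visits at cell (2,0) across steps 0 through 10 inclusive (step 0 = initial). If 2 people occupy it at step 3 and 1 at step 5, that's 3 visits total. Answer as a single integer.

Step 0: p0@(3,0) p1@(1,2) p2@(1,3) -> at (2,0): 0 [-], cum=0
Step 1: p0@(2,0) p1@(1,1) p2@(1,2) -> at (2,0): 1 [p0], cum=1
Step 2: p0@ESC p1@ESC p2@(1,1) -> at (2,0): 0 [-], cum=1
Step 3: p0@ESC p1@ESC p2@ESC -> at (2,0): 0 [-], cum=1
Total visits = 1

Answer: 1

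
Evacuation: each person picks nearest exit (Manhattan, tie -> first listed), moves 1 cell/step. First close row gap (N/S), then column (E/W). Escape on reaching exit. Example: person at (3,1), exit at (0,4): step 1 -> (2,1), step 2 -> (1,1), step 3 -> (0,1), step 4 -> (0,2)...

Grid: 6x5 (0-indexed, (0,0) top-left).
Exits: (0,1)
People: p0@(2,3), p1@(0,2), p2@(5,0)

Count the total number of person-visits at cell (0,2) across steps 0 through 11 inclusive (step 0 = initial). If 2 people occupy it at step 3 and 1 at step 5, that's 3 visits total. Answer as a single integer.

Answer: 2

Derivation:
Step 0: p0@(2,3) p1@(0,2) p2@(5,0) -> at (0,2): 1 [p1], cum=1
Step 1: p0@(1,3) p1@ESC p2@(4,0) -> at (0,2): 0 [-], cum=1
Step 2: p0@(0,3) p1@ESC p2@(3,0) -> at (0,2): 0 [-], cum=1
Step 3: p0@(0,2) p1@ESC p2@(2,0) -> at (0,2): 1 [p0], cum=2
Step 4: p0@ESC p1@ESC p2@(1,0) -> at (0,2): 0 [-], cum=2
Step 5: p0@ESC p1@ESC p2@(0,0) -> at (0,2): 0 [-], cum=2
Step 6: p0@ESC p1@ESC p2@ESC -> at (0,2): 0 [-], cum=2
Total visits = 2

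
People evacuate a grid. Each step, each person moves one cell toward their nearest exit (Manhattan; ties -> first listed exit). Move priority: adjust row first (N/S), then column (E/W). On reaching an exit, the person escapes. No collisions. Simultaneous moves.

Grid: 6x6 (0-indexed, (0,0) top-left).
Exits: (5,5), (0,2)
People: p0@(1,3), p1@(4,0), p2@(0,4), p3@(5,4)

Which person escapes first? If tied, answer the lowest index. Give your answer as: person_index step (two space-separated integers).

Step 1: p0:(1,3)->(0,3) | p1:(4,0)->(5,0) | p2:(0,4)->(0,3) | p3:(5,4)->(5,5)->EXIT
Step 2: p0:(0,3)->(0,2)->EXIT | p1:(5,0)->(5,1) | p2:(0,3)->(0,2)->EXIT | p3:escaped
Step 3: p0:escaped | p1:(5,1)->(5,2) | p2:escaped | p3:escaped
Step 4: p0:escaped | p1:(5,2)->(5,3) | p2:escaped | p3:escaped
Step 5: p0:escaped | p1:(5,3)->(5,4) | p2:escaped | p3:escaped
Step 6: p0:escaped | p1:(5,4)->(5,5)->EXIT | p2:escaped | p3:escaped
Exit steps: [2, 6, 2, 1]
First to escape: p3 at step 1

Answer: 3 1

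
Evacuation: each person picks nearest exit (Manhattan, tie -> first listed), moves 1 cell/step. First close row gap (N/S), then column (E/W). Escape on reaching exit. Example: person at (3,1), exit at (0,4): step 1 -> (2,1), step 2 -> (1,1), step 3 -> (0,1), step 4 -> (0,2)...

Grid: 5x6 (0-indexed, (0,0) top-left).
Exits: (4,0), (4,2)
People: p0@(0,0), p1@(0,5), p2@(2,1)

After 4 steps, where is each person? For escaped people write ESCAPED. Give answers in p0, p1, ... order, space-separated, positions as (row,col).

Step 1: p0:(0,0)->(1,0) | p1:(0,5)->(1,5) | p2:(2,1)->(3,1)
Step 2: p0:(1,0)->(2,0) | p1:(1,5)->(2,5) | p2:(3,1)->(4,1)
Step 3: p0:(2,0)->(3,0) | p1:(2,5)->(3,5) | p2:(4,1)->(4,0)->EXIT
Step 4: p0:(3,0)->(4,0)->EXIT | p1:(3,5)->(4,5) | p2:escaped

ESCAPED (4,5) ESCAPED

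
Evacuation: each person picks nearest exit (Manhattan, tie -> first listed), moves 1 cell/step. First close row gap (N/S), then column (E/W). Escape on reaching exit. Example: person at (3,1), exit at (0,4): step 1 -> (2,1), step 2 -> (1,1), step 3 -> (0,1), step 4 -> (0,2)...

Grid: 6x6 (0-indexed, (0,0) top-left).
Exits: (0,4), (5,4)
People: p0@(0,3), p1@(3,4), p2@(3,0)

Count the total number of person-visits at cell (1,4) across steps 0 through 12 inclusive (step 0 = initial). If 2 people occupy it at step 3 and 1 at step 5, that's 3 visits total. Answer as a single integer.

Step 0: p0@(0,3) p1@(3,4) p2@(3,0) -> at (1,4): 0 [-], cum=0
Step 1: p0@ESC p1@(4,4) p2@(4,0) -> at (1,4): 0 [-], cum=0
Step 2: p0@ESC p1@ESC p2@(5,0) -> at (1,4): 0 [-], cum=0
Step 3: p0@ESC p1@ESC p2@(5,1) -> at (1,4): 0 [-], cum=0
Step 4: p0@ESC p1@ESC p2@(5,2) -> at (1,4): 0 [-], cum=0
Step 5: p0@ESC p1@ESC p2@(5,3) -> at (1,4): 0 [-], cum=0
Step 6: p0@ESC p1@ESC p2@ESC -> at (1,4): 0 [-], cum=0
Total visits = 0

Answer: 0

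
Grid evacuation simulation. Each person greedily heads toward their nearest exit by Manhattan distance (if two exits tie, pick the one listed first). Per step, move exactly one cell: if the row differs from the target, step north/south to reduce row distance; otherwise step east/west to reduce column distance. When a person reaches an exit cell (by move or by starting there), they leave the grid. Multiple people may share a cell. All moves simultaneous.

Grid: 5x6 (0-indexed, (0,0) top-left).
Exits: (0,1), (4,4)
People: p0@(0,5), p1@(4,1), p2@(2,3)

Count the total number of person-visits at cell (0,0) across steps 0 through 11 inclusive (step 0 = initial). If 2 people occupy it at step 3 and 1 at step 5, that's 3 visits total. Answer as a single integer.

Answer: 0

Derivation:
Step 0: p0@(0,5) p1@(4,1) p2@(2,3) -> at (0,0): 0 [-], cum=0
Step 1: p0@(0,4) p1@(4,2) p2@(3,3) -> at (0,0): 0 [-], cum=0
Step 2: p0@(0,3) p1@(4,3) p2@(4,3) -> at (0,0): 0 [-], cum=0
Step 3: p0@(0,2) p1@ESC p2@ESC -> at (0,0): 0 [-], cum=0
Step 4: p0@ESC p1@ESC p2@ESC -> at (0,0): 0 [-], cum=0
Total visits = 0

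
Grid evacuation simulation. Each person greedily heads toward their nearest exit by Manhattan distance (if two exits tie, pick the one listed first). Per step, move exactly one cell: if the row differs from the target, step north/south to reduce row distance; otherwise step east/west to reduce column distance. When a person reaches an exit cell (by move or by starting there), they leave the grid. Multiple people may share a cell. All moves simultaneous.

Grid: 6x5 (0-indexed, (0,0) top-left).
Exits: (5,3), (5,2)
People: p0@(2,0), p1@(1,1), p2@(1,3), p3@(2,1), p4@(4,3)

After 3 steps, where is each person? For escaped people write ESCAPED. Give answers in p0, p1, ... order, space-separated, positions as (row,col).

Step 1: p0:(2,0)->(3,0) | p1:(1,1)->(2,1) | p2:(1,3)->(2,3) | p3:(2,1)->(3,1) | p4:(4,3)->(5,3)->EXIT
Step 2: p0:(3,0)->(4,0) | p1:(2,1)->(3,1) | p2:(2,3)->(3,3) | p3:(3,1)->(4,1) | p4:escaped
Step 3: p0:(4,0)->(5,0) | p1:(3,1)->(4,1) | p2:(3,3)->(4,3) | p3:(4,1)->(5,1) | p4:escaped

(5,0) (4,1) (4,3) (5,1) ESCAPED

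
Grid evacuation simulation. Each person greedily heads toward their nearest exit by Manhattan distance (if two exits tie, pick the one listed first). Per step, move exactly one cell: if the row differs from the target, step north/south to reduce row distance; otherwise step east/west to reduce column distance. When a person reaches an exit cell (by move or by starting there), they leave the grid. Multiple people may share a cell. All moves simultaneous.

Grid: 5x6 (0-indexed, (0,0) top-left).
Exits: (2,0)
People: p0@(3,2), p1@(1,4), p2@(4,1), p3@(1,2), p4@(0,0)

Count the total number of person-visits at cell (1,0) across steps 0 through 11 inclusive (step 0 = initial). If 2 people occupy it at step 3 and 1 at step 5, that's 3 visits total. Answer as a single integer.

Answer: 1

Derivation:
Step 0: p0@(3,2) p1@(1,4) p2@(4,1) p3@(1,2) p4@(0,0) -> at (1,0): 0 [-], cum=0
Step 1: p0@(2,2) p1@(2,4) p2@(3,1) p3@(2,2) p4@(1,0) -> at (1,0): 1 [p4], cum=1
Step 2: p0@(2,1) p1@(2,3) p2@(2,1) p3@(2,1) p4@ESC -> at (1,0): 0 [-], cum=1
Step 3: p0@ESC p1@(2,2) p2@ESC p3@ESC p4@ESC -> at (1,0): 0 [-], cum=1
Step 4: p0@ESC p1@(2,1) p2@ESC p3@ESC p4@ESC -> at (1,0): 0 [-], cum=1
Step 5: p0@ESC p1@ESC p2@ESC p3@ESC p4@ESC -> at (1,0): 0 [-], cum=1
Total visits = 1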